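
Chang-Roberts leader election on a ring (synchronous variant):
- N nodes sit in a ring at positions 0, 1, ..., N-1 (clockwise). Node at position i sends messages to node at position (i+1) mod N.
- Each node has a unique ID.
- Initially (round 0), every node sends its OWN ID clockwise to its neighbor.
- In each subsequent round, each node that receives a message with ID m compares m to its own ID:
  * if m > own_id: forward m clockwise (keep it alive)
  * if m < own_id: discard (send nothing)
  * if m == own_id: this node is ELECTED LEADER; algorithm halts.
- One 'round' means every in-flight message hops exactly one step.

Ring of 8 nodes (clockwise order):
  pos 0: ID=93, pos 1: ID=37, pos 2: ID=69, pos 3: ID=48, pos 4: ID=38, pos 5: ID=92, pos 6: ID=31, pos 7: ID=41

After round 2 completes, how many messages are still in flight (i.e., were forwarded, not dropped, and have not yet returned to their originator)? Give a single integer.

Round 1: pos1(id37) recv 93: fwd; pos2(id69) recv 37: drop; pos3(id48) recv 69: fwd; pos4(id38) recv 48: fwd; pos5(id92) recv 38: drop; pos6(id31) recv 92: fwd; pos7(id41) recv 31: drop; pos0(id93) recv 41: drop
Round 2: pos2(id69) recv 93: fwd; pos4(id38) recv 69: fwd; pos5(id92) recv 48: drop; pos7(id41) recv 92: fwd
After round 2: 3 messages still in flight

Answer: 3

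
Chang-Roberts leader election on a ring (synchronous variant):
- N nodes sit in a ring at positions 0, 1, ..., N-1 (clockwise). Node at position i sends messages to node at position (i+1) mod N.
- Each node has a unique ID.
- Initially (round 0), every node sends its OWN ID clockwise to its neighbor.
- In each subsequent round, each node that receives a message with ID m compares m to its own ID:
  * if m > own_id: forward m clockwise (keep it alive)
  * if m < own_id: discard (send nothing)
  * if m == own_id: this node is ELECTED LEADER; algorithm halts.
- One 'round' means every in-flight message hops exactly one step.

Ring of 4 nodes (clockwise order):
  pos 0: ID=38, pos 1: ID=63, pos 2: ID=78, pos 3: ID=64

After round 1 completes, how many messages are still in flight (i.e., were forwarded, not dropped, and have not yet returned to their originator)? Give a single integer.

Answer: 2

Derivation:
Round 1: pos1(id63) recv 38: drop; pos2(id78) recv 63: drop; pos3(id64) recv 78: fwd; pos0(id38) recv 64: fwd
After round 1: 2 messages still in flight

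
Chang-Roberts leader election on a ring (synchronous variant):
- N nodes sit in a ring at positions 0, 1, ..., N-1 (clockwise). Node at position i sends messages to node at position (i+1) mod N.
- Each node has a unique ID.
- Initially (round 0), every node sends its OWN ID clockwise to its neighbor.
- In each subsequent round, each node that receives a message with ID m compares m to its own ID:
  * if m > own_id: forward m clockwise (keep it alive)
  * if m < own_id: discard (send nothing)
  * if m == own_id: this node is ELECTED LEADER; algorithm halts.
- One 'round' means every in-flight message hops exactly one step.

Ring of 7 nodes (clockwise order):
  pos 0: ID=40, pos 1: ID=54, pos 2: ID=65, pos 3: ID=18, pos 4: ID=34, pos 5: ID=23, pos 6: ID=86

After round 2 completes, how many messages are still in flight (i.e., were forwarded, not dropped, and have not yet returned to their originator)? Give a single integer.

Answer: 2

Derivation:
Round 1: pos1(id54) recv 40: drop; pos2(id65) recv 54: drop; pos3(id18) recv 65: fwd; pos4(id34) recv 18: drop; pos5(id23) recv 34: fwd; pos6(id86) recv 23: drop; pos0(id40) recv 86: fwd
Round 2: pos4(id34) recv 65: fwd; pos6(id86) recv 34: drop; pos1(id54) recv 86: fwd
After round 2: 2 messages still in flight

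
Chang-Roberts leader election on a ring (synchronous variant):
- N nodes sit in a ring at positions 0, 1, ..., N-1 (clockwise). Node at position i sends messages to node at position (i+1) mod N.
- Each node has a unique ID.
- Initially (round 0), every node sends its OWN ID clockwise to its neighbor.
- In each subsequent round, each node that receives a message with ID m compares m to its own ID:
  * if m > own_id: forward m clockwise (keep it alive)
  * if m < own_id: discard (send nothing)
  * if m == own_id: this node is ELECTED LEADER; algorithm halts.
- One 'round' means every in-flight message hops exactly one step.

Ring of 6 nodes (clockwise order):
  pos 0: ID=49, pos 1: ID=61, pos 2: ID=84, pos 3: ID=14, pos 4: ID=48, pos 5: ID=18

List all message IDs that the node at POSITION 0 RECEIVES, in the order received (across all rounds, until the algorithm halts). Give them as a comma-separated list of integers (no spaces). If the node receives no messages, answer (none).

Round 1: pos1(id61) recv 49: drop; pos2(id84) recv 61: drop; pos3(id14) recv 84: fwd; pos4(id48) recv 14: drop; pos5(id18) recv 48: fwd; pos0(id49) recv 18: drop
Round 2: pos4(id48) recv 84: fwd; pos0(id49) recv 48: drop
Round 3: pos5(id18) recv 84: fwd
Round 4: pos0(id49) recv 84: fwd
Round 5: pos1(id61) recv 84: fwd
Round 6: pos2(id84) recv 84: ELECTED

Answer: 18,48,84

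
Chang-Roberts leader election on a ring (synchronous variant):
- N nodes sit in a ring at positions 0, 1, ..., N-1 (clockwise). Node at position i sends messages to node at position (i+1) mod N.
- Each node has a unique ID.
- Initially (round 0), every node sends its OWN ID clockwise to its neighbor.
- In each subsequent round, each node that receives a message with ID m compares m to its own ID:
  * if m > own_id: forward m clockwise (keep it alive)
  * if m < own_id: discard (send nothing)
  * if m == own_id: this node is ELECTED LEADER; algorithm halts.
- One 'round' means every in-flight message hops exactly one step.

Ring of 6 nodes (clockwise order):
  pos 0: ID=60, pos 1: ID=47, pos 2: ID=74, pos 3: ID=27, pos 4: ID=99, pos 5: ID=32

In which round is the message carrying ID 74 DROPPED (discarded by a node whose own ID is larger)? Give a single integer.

Answer: 2

Derivation:
Round 1: pos1(id47) recv 60: fwd; pos2(id74) recv 47: drop; pos3(id27) recv 74: fwd; pos4(id99) recv 27: drop; pos5(id32) recv 99: fwd; pos0(id60) recv 32: drop
Round 2: pos2(id74) recv 60: drop; pos4(id99) recv 74: drop; pos0(id60) recv 99: fwd
Round 3: pos1(id47) recv 99: fwd
Round 4: pos2(id74) recv 99: fwd
Round 5: pos3(id27) recv 99: fwd
Round 6: pos4(id99) recv 99: ELECTED
Message ID 74 originates at pos 2; dropped at pos 4 in round 2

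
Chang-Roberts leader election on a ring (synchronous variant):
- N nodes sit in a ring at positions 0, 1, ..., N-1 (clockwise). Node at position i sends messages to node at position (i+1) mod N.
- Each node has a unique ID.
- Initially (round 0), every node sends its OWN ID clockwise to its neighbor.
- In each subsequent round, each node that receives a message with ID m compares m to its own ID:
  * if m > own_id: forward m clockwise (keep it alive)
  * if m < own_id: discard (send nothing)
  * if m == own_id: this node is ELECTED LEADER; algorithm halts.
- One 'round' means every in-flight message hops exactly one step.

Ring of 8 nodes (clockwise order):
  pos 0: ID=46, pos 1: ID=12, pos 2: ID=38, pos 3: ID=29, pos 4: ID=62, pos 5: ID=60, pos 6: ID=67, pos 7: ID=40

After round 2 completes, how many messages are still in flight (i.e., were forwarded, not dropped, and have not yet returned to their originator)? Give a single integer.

Round 1: pos1(id12) recv 46: fwd; pos2(id38) recv 12: drop; pos3(id29) recv 38: fwd; pos4(id62) recv 29: drop; pos5(id60) recv 62: fwd; pos6(id67) recv 60: drop; pos7(id40) recv 67: fwd; pos0(id46) recv 40: drop
Round 2: pos2(id38) recv 46: fwd; pos4(id62) recv 38: drop; pos6(id67) recv 62: drop; pos0(id46) recv 67: fwd
After round 2: 2 messages still in flight

Answer: 2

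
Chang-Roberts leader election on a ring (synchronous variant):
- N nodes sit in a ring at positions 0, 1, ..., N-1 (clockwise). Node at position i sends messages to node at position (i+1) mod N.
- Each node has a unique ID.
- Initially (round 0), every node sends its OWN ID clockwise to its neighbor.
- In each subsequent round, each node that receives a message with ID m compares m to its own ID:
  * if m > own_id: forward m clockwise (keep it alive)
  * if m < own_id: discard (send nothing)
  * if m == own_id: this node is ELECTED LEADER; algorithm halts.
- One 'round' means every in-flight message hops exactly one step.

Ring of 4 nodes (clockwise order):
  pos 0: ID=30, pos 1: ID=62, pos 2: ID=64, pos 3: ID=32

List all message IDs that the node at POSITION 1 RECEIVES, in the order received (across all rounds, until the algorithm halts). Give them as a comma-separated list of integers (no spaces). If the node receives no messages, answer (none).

Round 1: pos1(id62) recv 30: drop; pos2(id64) recv 62: drop; pos3(id32) recv 64: fwd; pos0(id30) recv 32: fwd
Round 2: pos0(id30) recv 64: fwd; pos1(id62) recv 32: drop
Round 3: pos1(id62) recv 64: fwd
Round 4: pos2(id64) recv 64: ELECTED

Answer: 30,32,64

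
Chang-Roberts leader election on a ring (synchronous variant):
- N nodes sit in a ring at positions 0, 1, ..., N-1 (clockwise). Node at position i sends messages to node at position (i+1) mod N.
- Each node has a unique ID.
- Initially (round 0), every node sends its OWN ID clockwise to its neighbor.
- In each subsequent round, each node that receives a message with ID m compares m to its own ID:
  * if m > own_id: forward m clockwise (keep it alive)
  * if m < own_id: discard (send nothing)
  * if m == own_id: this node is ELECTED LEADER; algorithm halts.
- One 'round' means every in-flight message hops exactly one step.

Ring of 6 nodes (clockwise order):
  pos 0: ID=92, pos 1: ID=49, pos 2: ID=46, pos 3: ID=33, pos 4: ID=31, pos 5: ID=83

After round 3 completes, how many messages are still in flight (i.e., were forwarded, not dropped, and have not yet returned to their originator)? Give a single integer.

Answer: 2

Derivation:
Round 1: pos1(id49) recv 92: fwd; pos2(id46) recv 49: fwd; pos3(id33) recv 46: fwd; pos4(id31) recv 33: fwd; pos5(id83) recv 31: drop; pos0(id92) recv 83: drop
Round 2: pos2(id46) recv 92: fwd; pos3(id33) recv 49: fwd; pos4(id31) recv 46: fwd; pos5(id83) recv 33: drop
Round 3: pos3(id33) recv 92: fwd; pos4(id31) recv 49: fwd; pos5(id83) recv 46: drop
After round 3: 2 messages still in flight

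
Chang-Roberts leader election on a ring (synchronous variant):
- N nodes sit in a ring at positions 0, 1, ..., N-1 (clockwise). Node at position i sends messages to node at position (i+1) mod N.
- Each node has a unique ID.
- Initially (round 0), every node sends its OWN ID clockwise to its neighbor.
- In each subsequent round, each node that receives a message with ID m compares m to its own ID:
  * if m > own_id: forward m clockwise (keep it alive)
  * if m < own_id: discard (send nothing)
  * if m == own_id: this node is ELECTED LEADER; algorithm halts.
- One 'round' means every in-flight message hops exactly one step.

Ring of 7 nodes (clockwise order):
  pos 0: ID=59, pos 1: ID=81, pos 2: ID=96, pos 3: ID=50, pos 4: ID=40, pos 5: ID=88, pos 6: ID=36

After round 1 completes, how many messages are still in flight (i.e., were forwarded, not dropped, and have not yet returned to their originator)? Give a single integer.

Answer: 3

Derivation:
Round 1: pos1(id81) recv 59: drop; pos2(id96) recv 81: drop; pos3(id50) recv 96: fwd; pos4(id40) recv 50: fwd; pos5(id88) recv 40: drop; pos6(id36) recv 88: fwd; pos0(id59) recv 36: drop
After round 1: 3 messages still in flight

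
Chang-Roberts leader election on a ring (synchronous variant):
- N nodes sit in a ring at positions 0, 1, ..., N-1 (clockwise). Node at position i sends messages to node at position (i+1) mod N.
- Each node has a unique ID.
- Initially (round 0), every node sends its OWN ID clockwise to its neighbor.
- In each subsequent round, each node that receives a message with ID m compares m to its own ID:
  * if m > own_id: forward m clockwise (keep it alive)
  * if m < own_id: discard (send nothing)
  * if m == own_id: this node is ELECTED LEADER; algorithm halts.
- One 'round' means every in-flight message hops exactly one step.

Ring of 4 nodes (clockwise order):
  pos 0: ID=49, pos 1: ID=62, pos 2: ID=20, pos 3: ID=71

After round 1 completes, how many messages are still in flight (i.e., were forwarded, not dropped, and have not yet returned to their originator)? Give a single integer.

Round 1: pos1(id62) recv 49: drop; pos2(id20) recv 62: fwd; pos3(id71) recv 20: drop; pos0(id49) recv 71: fwd
After round 1: 2 messages still in flight

Answer: 2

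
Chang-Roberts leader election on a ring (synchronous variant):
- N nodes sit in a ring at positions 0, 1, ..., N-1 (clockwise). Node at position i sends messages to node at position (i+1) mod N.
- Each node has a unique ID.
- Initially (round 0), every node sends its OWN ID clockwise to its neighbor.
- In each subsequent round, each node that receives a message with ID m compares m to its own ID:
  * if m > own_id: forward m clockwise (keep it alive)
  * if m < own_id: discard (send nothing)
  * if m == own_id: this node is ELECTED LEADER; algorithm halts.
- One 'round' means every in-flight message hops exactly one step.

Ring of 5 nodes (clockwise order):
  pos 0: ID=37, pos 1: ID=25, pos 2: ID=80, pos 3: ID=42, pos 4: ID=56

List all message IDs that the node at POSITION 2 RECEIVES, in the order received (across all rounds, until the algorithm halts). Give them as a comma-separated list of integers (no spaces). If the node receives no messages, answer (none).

Answer: 25,37,56,80

Derivation:
Round 1: pos1(id25) recv 37: fwd; pos2(id80) recv 25: drop; pos3(id42) recv 80: fwd; pos4(id56) recv 42: drop; pos0(id37) recv 56: fwd
Round 2: pos2(id80) recv 37: drop; pos4(id56) recv 80: fwd; pos1(id25) recv 56: fwd
Round 3: pos0(id37) recv 80: fwd; pos2(id80) recv 56: drop
Round 4: pos1(id25) recv 80: fwd
Round 5: pos2(id80) recv 80: ELECTED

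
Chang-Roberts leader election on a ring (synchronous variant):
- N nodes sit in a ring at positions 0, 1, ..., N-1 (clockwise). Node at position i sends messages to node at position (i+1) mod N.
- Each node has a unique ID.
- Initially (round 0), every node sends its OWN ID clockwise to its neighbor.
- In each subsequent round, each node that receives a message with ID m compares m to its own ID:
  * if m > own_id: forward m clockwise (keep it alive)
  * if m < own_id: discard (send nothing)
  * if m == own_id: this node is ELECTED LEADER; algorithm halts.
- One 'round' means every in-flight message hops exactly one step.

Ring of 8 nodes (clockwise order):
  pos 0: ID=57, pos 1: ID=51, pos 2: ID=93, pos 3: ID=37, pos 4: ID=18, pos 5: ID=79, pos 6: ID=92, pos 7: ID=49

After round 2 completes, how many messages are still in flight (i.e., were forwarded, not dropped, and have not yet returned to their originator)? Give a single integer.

Round 1: pos1(id51) recv 57: fwd; pos2(id93) recv 51: drop; pos3(id37) recv 93: fwd; pos4(id18) recv 37: fwd; pos5(id79) recv 18: drop; pos6(id92) recv 79: drop; pos7(id49) recv 92: fwd; pos0(id57) recv 49: drop
Round 2: pos2(id93) recv 57: drop; pos4(id18) recv 93: fwd; pos5(id79) recv 37: drop; pos0(id57) recv 92: fwd
After round 2: 2 messages still in flight

Answer: 2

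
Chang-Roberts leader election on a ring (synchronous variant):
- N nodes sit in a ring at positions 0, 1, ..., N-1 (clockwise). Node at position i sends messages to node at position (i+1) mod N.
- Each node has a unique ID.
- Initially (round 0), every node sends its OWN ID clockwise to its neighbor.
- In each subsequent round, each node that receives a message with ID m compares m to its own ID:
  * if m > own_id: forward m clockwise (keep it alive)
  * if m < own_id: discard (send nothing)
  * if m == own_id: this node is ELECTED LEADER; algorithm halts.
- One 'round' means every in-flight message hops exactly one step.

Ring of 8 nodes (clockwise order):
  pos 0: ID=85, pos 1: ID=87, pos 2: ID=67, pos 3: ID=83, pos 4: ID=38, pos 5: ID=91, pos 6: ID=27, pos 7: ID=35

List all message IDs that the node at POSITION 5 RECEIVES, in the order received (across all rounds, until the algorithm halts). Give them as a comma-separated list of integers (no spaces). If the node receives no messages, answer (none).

Answer: 38,83,87,91

Derivation:
Round 1: pos1(id87) recv 85: drop; pos2(id67) recv 87: fwd; pos3(id83) recv 67: drop; pos4(id38) recv 83: fwd; pos5(id91) recv 38: drop; pos6(id27) recv 91: fwd; pos7(id35) recv 27: drop; pos0(id85) recv 35: drop
Round 2: pos3(id83) recv 87: fwd; pos5(id91) recv 83: drop; pos7(id35) recv 91: fwd
Round 3: pos4(id38) recv 87: fwd; pos0(id85) recv 91: fwd
Round 4: pos5(id91) recv 87: drop; pos1(id87) recv 91: fwd
Round 5: pos2(id67) recv 91: fwd
Round 6: pos3(id83) recv 91: fwd
Round 7: pos4(id38) recv 91: fwd
Round 8: pos5(id91) recv 91: ELECTED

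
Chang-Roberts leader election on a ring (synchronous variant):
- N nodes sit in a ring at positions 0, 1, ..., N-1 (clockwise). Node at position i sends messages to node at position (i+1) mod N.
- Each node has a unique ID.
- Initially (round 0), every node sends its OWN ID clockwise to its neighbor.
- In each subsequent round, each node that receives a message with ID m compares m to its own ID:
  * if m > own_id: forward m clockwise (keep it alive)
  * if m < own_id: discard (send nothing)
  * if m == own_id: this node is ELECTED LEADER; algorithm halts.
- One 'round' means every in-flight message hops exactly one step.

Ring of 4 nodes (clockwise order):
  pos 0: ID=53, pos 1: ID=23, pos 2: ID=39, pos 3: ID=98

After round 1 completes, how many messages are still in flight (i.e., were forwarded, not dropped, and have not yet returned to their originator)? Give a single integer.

Round 1: pos1(id23) recv 53: fwd; pos2(id39) recv 23: drop; pos3(id98) recv 39: drop; pos0(id53) recv 98: fwd
After round 1: 2 messages still in flight

Answer: 2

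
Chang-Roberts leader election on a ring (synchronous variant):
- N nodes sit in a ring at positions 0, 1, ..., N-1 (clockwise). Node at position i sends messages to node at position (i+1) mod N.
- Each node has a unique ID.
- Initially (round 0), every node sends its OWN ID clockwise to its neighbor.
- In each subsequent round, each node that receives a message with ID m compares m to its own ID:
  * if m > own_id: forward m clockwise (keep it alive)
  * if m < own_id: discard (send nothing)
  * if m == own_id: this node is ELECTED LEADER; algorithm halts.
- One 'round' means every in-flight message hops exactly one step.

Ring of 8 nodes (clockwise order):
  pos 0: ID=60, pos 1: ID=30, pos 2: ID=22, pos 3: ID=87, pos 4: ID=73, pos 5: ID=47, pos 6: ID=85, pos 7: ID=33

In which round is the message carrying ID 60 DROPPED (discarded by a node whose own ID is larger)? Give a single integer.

Round 1: pos1(id30) recv 60: fwd; pos2(id22) recv 30: fwd; pos3(id87) recv 22: drop; pos4(id73) recv 87: fwd; pos5(id47) recv 73: fwd; pos6(id85) recv 47: drop; pos7(id33) recv 85: fwd; pos0(id60) recv 33: drop
Round 2: pos2(id22) recv 60: fwd; pos3(id87) recv 30: drop; pos5(id47) recv 87: fwd; pos6(id85) recv 73: drop; pos0(id60) recv 85: fwd
Round 3: pos3(id87) recv 60: drop; pos6(id85) recv 87: fwd; pos1(id30) recv 85: fwd
Round 4: pos7(id33) recv 87: fwd; pos2(id22) recv 85: fwd
Round 5: pos0(id60) recv 87: fwd; pos3(id87) recv 85: drop
Round 6: pos1(id30) recv 87: fwd
Round 7: pos2(id22) recv 87: fwd
Round 8: pos3(id87) recv 87: ELECTED
Message ID 60 originates at pos 0; dropped at pos 3 in round 3

Answer: 3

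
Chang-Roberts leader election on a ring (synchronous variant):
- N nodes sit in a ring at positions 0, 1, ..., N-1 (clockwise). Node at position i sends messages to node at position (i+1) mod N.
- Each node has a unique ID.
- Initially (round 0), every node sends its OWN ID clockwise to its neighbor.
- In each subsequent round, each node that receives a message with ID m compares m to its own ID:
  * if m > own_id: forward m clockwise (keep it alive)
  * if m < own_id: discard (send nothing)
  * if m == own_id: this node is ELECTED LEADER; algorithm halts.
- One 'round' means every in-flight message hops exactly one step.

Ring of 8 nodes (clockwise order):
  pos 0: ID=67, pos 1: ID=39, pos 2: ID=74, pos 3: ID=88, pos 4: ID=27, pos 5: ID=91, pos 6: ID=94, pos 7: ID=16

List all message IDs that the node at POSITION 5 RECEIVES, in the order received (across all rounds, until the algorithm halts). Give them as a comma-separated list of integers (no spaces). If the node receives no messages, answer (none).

Answer: 27,88,94

Derivation:
Round 1: pos1(id39) recv 67: fwd; pos2(id74) recv 39: drop; pos3(id88) recv 74: drop; pos4(id27) recv 88: fwd; pos5(id91) recv 27: drop; pos6(id94) recv 91: drop; pos7(id16) recv 94: fwd; pos0(id67) recv 16: drop
Round 2: pos2(id74) recv 67: drop; pos5(id91) recv 88: drop; pos0(id67) recv 94: fwd
Round 3: pos1(id39) recv 94: fwd
Round 4: pos2(id74) recv 94: fwd
Round 5: pos3(id88) recv 94: fwd
Round 6: pos4(id27) recv 94: fwd
Round 7: pos5(id91) recv 94: fwd
Round 8: pos6(id94) recv 94: ELECTED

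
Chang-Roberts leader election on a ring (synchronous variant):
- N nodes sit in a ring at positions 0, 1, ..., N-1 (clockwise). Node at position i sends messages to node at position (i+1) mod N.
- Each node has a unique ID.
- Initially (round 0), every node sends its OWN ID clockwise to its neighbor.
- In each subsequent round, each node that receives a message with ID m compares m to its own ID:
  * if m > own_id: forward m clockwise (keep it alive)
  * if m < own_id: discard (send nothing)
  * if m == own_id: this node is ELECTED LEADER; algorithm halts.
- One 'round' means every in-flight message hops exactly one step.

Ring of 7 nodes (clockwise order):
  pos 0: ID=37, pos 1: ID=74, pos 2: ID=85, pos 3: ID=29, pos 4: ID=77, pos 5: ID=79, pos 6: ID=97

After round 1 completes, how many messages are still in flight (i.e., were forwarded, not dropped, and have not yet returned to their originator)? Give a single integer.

Round 1: pos1(id74) recv 37: drop; pos2(id85) recv 74: drop; pos3(id29) recv 85: fwd; pos4(id77) recv 29: drop; pos5(id79) recv 77: drop; pos6(id97) recv 79: drop; pos0(id37) recv 97: fwd
After round 1: 2 messages still in flight

Answer: 2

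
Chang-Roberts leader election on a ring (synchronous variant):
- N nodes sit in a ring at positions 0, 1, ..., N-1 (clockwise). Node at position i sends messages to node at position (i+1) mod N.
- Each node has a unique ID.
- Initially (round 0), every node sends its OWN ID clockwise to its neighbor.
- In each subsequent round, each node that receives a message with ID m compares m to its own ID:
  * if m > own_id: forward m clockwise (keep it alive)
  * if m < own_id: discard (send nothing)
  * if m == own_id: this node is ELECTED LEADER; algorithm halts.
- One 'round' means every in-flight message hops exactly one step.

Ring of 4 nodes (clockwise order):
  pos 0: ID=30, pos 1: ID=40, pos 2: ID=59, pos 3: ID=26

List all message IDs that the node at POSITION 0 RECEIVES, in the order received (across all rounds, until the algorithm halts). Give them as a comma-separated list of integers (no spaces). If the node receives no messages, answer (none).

Answer: 26,59

Derivation:
Round 1: pos1(id40) recv 30: drop; pos2(id59) recv 40: drop; pos3(id26) recv 59: fwd; pos0(id30) recv 26: drop
Round 2: pos0(id30) recv 59: fwd
Round 3: pos1(id40) recv 59: fwd
Round 4: pos2(id59) recv 59: ELECTED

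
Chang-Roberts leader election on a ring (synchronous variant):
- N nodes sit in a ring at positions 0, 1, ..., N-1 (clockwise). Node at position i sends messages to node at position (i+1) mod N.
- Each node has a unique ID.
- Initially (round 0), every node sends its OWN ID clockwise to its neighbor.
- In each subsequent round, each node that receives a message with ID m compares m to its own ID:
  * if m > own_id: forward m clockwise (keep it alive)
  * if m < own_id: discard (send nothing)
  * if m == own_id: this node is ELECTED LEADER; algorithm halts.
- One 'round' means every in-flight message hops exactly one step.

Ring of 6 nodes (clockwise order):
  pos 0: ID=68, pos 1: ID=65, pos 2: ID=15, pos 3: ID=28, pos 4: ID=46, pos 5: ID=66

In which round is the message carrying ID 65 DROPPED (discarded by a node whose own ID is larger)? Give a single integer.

Round 1: pos1(id65) recv 68: fwd; pos2(id15) recv 65: fwd; pos3(id28) recv 15: drop; pos4(id46) recv 28: drop; pos5(id66) recv 46: drop; pos0(id68) recv 66: drop
Round 2: pos2(id15) recv 68: fwd; pos3(id28) recv 65: fwd
Round 3: pos3(id28) recv 68: fwd; pos4(id46) recv 65: fwd
Round 4: pos4(id46) recv 68: fwd; pos5(id66) recv 65: drop
Round 5: pos5(id66) recv 68: fwd
Round 6: pos0(id68) recv 68: ELECTED
Message ID 65 originates at pos 1; dropped at pos 5 in round 4

Answer: 4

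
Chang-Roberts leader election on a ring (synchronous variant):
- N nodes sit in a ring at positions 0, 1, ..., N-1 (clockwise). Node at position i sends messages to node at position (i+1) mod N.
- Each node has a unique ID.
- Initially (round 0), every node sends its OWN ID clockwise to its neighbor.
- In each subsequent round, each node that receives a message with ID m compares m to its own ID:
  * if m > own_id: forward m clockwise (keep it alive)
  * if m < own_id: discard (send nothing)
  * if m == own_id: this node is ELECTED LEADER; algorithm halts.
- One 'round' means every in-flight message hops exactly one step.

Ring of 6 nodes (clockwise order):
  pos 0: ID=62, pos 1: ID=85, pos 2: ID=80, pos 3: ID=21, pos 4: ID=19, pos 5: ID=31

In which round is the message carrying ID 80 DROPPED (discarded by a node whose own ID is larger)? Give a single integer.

Answer: 5

Derivation:
Round 1: pos1(id85) recv 62: drop; pos2(id80) recv 85: fwd; pos3(id21) recv 80: fwd; pos4(id19) recv 21: fwd; pos5(id31) recv 19: drop; pos0(id62) recv 31: drop
Round 2: pos3(id21) recv 85: fwd; pos4(id19) recv 80: fwd; pos5(id31) recv 21: drop
Round 3: pos4(id19) recv 85: fwd; pos5(id31) recv 80: fwd
Round 4: pos5(id31) recv 85: fwd; pos0(id62) recv 80: fwd
Round 5: pos0(id62) recv 85: fwd; pos1(id85) recv 80: drop
Round 6: pos1(id85) recv 85: ELECTED
Message ID 80 originates at pos 2; dropped at pos 1 in round 5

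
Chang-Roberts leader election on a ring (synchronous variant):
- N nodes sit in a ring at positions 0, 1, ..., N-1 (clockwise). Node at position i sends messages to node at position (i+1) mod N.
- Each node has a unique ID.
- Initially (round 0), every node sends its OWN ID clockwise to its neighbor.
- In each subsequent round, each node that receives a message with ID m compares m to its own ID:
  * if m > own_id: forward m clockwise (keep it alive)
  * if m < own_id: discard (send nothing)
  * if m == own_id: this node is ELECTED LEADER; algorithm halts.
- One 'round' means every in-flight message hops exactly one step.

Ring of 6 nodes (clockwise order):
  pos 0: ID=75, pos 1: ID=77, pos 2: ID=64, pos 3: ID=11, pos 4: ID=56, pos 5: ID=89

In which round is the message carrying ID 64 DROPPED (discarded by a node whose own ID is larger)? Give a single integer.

Round 1: pos1(id77) recv 75: drop; pos2(id64) recv 77: fwd; pos3(id11) recv 64: fwd; pos4(id56) recv 11: drop; pos5(id89) recv 56: drop; pos0(id75) recv 89: fwd
Round 2: pos3(id11) recv 77: fwd; pos4(id56) recv 64: fwd; pos1(id77) recv 89: fwd
Round 3: pos4(id56) recv 77: fwd; pos5(id89) recv 64: drop; pos2(id64) recv 89: fwd
Round 4: pos5(id89) recv 77: drop; pos3(id11) recv 89: fwd
Round 5: pos4(id56) recv 89: fwd
Round 6: pos5(id89) recv 89: ELECTED
Message ID 64 originates at pos 2; dropped at pos 5 in round 3

Answer: 3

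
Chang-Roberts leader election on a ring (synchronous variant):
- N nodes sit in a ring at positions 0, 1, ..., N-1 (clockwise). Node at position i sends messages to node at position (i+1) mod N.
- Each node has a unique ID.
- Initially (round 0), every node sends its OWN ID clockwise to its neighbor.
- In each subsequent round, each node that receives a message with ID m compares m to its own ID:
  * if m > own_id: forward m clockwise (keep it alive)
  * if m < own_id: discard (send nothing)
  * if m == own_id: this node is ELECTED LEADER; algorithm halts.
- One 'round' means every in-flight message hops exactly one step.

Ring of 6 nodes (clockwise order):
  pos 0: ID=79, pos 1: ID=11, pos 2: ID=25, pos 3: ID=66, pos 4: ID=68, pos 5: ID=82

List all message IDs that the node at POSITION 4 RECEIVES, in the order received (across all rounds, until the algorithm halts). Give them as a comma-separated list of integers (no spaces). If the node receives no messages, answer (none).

Round 1: pos1(id11) recv 79: fwd; pos2(id25) recv 11: drop; pos3(id66) recv 25: drop; pos4(id68) recv 66: drop; pos5(id82) recv 68: drop; pos0(id79) recv 82: fwd
Round 2: pos2(id25) recv 79: fwd; pos1(id11) recv 82: fwd
Round 3: pos3(id66) recv 79: fwd; pos2(id25) recv 82: fwd
Round 4: pos4(id68) recv 79: fwd; pos3(id66) recv 82: fwd
Round 5: pos5(id82) recv 79: drop; pos4(id68) recv 82: fwd
Round 6: pos5(id82) recv 82: ELECTED

Answer: 66,79,82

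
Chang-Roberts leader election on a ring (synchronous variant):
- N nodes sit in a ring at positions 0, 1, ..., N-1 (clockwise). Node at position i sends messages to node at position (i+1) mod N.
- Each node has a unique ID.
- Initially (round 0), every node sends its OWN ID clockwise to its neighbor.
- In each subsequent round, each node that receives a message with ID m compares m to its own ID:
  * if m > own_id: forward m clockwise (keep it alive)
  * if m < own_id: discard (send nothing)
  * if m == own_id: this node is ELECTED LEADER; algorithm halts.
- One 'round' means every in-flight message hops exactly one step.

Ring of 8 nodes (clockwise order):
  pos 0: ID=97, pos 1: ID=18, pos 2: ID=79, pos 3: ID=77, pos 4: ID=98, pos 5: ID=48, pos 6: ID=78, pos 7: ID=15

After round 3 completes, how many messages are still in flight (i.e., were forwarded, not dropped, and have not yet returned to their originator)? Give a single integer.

Answer: 2

Derivation:
Round 1: pos1(id18) recv 97: fwd; pos2(id79) recv 18: drop; pos3(id77) recv 79: fwd; pos4(id98) recv 77: drop; pos5(id48) recv 98: fwd; pos6(id78) recv 48: drop; pos7(id15) recv 78: fwd; pos0(id97) recv 15: drop
Round 2: pos2(id79) recv 97: fwd; pos4(id98) recv 79: drop; pos6(id78) recv 98: fwd; pos0(id97) recv 78: drop
Round 3: pos3(id77) recv 97: fwd; pos7(id15) recv 98: fwd
After round 3: 2 messages still in flight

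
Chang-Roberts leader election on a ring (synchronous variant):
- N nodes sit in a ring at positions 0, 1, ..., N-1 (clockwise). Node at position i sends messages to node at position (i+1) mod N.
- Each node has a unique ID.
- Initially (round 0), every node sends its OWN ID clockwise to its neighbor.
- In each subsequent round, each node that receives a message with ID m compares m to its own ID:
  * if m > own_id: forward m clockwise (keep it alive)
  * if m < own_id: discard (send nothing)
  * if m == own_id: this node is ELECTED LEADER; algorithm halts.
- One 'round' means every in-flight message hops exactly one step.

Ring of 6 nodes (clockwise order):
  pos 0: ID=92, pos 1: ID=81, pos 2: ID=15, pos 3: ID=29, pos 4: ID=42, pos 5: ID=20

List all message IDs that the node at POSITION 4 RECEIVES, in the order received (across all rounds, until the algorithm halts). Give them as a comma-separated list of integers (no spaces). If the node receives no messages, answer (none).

Answer: 29,81,92

Derivation:
Round 1: pos1(id81) recv 92: fwd; pos2(id15) recv 81: fwd; pos3(id29) recv 15: drop; pos4(id42) recv 29: drop; pos5(id20) recv 42: fwd; pos0(id92) recv 20: drop
Round 2: pos2(id15) recv 92: fwd; pos3(id29) recv 81: fwd; pos0(id92) recv 42: drop
Round 3: pos3(id29) recv 92: fwd; pos4(id42) recv 81: fwd
Round 4: pos4(id42) recv 92: fwd; pos5(id20) recv 81: fwd
Round 5: pos5(id20) recv 92: fwd; pos0(id92) recv 81: drop
Round 6: pos0(id92) recv 92: ELECTED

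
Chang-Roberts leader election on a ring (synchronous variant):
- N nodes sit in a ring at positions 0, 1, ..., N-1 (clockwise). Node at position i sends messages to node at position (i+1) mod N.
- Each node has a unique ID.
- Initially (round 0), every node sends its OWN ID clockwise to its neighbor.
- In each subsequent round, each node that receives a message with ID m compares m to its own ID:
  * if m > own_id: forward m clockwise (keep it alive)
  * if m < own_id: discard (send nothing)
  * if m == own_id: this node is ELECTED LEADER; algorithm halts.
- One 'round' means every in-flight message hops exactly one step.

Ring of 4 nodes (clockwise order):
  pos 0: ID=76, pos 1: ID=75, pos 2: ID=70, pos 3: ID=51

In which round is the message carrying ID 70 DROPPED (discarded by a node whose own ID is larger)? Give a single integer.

Answer: 2

Derivation:
Round 1: pos1(id75) recv 76: fwd; pos2(id70) recv 75: fwd; pos3(id51) recv 70: fwd; pos0(id76) recv 51: drop
Round 2: pos2(id70) recv 76: fwd; pos3(id51) recv 75: fwd; pos0(id76) recv 70: drop
Round 3: pos3(id51) recv 76: fwd; pos0(id76) recv 75: drop
Round 4: pos0(id76) recv 76: ELECTED
Message ID 70 originates at pos 2; dropped at pos 0 in round 2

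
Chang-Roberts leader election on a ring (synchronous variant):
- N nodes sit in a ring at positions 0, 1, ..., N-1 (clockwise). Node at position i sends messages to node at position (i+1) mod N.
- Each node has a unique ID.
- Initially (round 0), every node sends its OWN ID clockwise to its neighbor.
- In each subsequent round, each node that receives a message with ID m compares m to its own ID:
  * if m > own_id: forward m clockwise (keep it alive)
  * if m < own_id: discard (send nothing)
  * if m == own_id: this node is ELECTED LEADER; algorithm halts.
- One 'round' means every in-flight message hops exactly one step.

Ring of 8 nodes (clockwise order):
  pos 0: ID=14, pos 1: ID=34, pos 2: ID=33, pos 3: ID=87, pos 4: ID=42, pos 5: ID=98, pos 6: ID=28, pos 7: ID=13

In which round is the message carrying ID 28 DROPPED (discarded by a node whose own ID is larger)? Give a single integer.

Round 1: pos1(id34) recv 14: drop; pos2(id33) recv 34: fwd; pos3(id87) recv 33: drop; pos4(id42) recv 87: fwd; pos5(id98) recv 42: drop; pos6(id28) recv 98: fwd; pos7(id13) recv 28: fwd; pos0(id14) recv 13: drop
Round 2: pos3(id87) recv 34: drop; pos5(id98) recv 87: drop; pos7(id13) recv 98: fwd; pos0(id14) recv 28: fwd
Round 3: pos0(id14) recv 98: fwd; pos1(id34) recv 28: drop
Round 4: pos1(id34) recv 98: fwd
Round 5: pos2(id33) recv 98: fwd
Round 6: pos3(id87) recv 98: fwd
Round 7: pos4(id42) recv 98: fwd
Round 8: pos5(id98) recv 98: ELECTED
Message ID 28 originates at pos 6; dropped at pos 1 in round 3

Answer: 3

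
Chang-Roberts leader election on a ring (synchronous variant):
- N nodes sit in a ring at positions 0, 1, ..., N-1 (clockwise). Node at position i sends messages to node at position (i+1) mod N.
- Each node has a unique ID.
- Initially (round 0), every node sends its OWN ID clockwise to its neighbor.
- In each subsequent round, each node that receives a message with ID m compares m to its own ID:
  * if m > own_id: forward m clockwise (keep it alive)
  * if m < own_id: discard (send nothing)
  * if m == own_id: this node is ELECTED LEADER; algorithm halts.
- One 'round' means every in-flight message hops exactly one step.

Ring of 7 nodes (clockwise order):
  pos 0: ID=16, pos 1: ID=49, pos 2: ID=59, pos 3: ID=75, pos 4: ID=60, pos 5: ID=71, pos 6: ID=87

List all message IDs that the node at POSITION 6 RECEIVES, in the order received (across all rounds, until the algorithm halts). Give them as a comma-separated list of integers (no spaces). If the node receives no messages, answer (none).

Round 1: pos1(id49) recv 16: drop; pos2(id59) recv 49: drop; pos3(id75) recv 59: drop; pos4(id60) recv 75: fwd; pos5(id71) recv 60: drop; pos6(id87) recv 71: drop; pos0(id16) recv 87: fwd
Round 2: pos5(id71) recv 75: fwd; pos1(id49) recv 87: fwd
Round 3: pos6(id87) recv 75: drop; pos2(id59) recv 87: fwd
Round 4: pos3(id75) recv 87: fwd
Round 5: pos4(id60) recv 87: fwd
Round 6: pos5(id71) recv 87: fwd
Round 7: pos6(id87) recv 87: ELECTED

Answer: 71,75,87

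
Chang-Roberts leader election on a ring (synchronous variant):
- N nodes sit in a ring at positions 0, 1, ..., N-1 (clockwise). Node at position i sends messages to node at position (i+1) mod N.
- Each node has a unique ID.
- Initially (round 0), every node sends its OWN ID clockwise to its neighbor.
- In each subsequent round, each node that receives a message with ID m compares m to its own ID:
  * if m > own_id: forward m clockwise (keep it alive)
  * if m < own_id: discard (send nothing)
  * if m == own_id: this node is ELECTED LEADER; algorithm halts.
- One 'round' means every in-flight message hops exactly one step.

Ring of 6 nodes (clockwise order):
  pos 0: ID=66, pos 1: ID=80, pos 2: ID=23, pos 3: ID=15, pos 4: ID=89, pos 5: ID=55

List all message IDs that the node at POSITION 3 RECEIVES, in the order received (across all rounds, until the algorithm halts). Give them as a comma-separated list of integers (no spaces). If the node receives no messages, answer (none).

Round 1: pos1(id80) recv 66: drop; pos2(id23) recv 80: fwd; pos3(id15) recv 23: fwd; pos4(id89) recv 15: drop; pos5(id55) recv 89: fwd; pos0(id66) recv 55: drop
Round 2: pos3(id15) recv 80: fwd; pos4(id89) recv 23: drop; pos0(id66) recv 89: fwd
Round 3: pos4(id89) recv 80: drop; pos1(id80) recv 89: fwd
Round 4: pos2(id23) recv 89: fwd
Round 5: pos3(id15) recv 89: fwd
Round 6: pos4(id89) recv 89: ELECTED

Answer: 23,80,89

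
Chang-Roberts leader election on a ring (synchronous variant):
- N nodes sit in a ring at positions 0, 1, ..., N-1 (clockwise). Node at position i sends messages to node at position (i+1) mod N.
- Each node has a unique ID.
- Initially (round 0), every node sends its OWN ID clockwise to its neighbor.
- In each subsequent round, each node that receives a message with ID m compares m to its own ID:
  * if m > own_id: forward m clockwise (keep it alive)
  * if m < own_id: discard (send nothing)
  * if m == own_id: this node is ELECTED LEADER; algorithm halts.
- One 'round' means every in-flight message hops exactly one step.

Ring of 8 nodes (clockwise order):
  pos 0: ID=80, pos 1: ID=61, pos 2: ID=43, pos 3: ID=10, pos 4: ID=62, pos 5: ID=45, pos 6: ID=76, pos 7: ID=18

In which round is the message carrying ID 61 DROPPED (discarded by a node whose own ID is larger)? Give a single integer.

Round 1: pos1(id61) recv 80: fwd; pos2(id43) recv 61: fwd; pos3(id10) recv 43: fwd; pos4(id62) recv 10: drop; pos5(id45) recv 62: fwd; pos6(id76) recv 45: drop; pos7(id18) recv 76: fwd; pos0(id80) recv 18: drop
Round 2: pos2(id43) recv 80: fwd; pos3(id10) recv 61: fwd; pos4(id62) recv 43: drop; pos6(id76) recv 62: drop; pos0(id80) recv 76: drop
Round 3: pos3(id10) recv 80: fwd; pos4(id62) recv 61: drop
Round 4: pos4(id62) recv 80: fwd
Round 5: pos5(id45) recv 80: fwd
Round 6: pos6(id76) recv 80: fwd
Round 7: pos7(id18) recv 80: fwd
Round 8: pos0(id80) recv 80: ELECTED
Message ID 61 originates at pos 1; dropped at pos 4 in round 3

Answer: 3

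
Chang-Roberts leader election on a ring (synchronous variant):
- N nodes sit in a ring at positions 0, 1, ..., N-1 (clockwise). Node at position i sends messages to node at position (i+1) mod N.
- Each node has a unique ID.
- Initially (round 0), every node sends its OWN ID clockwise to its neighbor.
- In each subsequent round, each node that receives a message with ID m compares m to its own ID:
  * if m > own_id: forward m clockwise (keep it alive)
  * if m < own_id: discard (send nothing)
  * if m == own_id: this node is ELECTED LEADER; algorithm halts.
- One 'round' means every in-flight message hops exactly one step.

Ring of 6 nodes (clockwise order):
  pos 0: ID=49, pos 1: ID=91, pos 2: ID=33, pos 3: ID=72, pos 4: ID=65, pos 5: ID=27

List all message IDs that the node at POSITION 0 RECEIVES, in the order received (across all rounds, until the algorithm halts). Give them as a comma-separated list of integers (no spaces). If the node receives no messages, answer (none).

Answer: 27,65,72,91

Derivation:
Round 1: pos1(id91) recv 49: drop; pos2(id33) recv 91: fwd; pos3(id72) recv 33: drop; pos4(id65) recv 72: fwd; pos5(id27) recv 65: fwd; pos0(id49) recv 27: drop
Round 2: pos3(id72) recv 91: fwd; pos5(id27) recv 72: fwd; pos0(id49) recv 65: fwd
Round 3: pos4(id65) recv 91: fwd; pos0(id49) recv 72: fwd; pos1(id91) recv 65: drop
Round 4: pos5(id27) recv 91: fwd; pos1(id91) recv 72: drop
Round 5: pos0(id49) recv 91: fwd
Round 6: pos1(id91) recv 91: ELECTED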